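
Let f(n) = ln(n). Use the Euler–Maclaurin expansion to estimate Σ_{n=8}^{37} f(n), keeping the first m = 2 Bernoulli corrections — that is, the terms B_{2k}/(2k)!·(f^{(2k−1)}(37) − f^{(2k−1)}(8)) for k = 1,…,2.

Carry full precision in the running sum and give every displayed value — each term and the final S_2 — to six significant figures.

Integral: ∫_8^37 ln(x) dx = 87.9684.
Endpoint term: (f(8) + f(37))/2 = (2.07944 + 3.61092)/2 = 2.84518.
Integral + boundary = 90.8136.
Correction k=1: B_{2}/2! · (f^{(1)}(37) − f^{(1)}(8)) = 1/12 · (0.0270270 − 0.125000) = -0.00816441.
After k=1: 90.8054.
Correction k=2: B_{4}/4! · (f^{(3)}(37) − f^{(3)}(8)) = −1/720 · (3.94843e-05 − 0.00390625) = 5.37051e-06.

S_2 ≈ 90.8055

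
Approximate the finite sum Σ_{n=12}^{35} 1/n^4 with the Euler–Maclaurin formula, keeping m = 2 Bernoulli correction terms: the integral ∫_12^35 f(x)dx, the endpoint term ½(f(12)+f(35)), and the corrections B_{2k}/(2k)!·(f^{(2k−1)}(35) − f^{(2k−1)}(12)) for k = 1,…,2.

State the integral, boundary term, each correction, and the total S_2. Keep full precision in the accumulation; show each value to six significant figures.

S_2 ≈ 0.000210901

The integral term ∫_12^35 1/x^4 dx = 0.000185127.
Boundary: ½(f(12) + f(35)) = ½(4.82253e-05 + 6.66389e-07) = 2.44458e-05.
Integral + boundary = 0.000209573.
Order-1 term: 1/12 · (-7.61587e-08 − (-1.60751e-05)) = 1.33325e-06.
Partial sum through k=1: 0.000210906.
Order-2 term: −1/720 · (-1.86511e-09 − (-3.34898e-06)) = -4.64877e-09.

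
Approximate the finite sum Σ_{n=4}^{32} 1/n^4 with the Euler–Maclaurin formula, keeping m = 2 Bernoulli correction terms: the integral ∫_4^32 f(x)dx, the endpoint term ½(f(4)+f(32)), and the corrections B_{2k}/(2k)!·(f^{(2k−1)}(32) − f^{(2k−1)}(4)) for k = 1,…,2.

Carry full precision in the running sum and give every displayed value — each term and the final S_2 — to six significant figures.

∫_4^32 1/x^4 dx evaluates to 0.00519816.
Endpoint term: (f(4) + f(32))/2 = (0.00390625 + 9.53674e-07)/2 = 0.00195360.
Integral + boundary = 0.00715176.
k=1: B_{2}/(2)! × [f^{(1)}(32) − f^{(1)}(4)] = 1/12 × (-1.19209e-07 − (-0.00390625)) = 0.000325511.
Partial sum through k=1: 0.00747727.
k=2: B_{4}/(4)! × [f^{(3)}(32) − f^{(3)}(4)] = −1/720 × (-3.49246e-09 − (-0.00732422)) = -1.01725e-05.

S_2 ≈ 0.00746710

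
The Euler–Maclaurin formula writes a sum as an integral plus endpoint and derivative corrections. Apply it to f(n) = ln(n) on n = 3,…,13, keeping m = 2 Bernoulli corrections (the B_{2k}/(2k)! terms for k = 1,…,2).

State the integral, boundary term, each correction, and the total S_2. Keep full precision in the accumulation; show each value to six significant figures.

S_2 ≈ 21.8590

The integral term ∫_3^13 ln(x) dx = 20.0485.
Boundary: ½(f(3) + f(13)) = ½(1.09861 + 2.56495) = 1.83178.
Running total after boundary: 21.8803.
Order-1 term: 1/12 · (0.0769231 − 0.333333) = -0.0213675.
Running total after k=1: 21.8589.
Order-2 term: −1/720 · (0.000910332 − 0.0740741) = 0.000101616.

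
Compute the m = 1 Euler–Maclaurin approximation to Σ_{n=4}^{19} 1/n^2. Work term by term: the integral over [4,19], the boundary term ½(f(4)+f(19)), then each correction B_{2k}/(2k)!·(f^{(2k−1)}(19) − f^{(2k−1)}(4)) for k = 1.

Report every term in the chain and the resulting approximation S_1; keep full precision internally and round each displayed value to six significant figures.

S_1 ≈ 0.232583

Integral: ∫_4^19 1/x^2 dx = 0.197368.
Endpoint term: (f(4) + f(19))/2 = (0.0625000 + 0.00277008)/2 = 0.0326350.
Integral + boundary = 0.230003.
k=1: B_{2}/(2)! × [f^{(1)}(19) − f^{(1)}(4)] = 1/12 × (-0.000291588 − (-0.0312500)) = 0.00257987.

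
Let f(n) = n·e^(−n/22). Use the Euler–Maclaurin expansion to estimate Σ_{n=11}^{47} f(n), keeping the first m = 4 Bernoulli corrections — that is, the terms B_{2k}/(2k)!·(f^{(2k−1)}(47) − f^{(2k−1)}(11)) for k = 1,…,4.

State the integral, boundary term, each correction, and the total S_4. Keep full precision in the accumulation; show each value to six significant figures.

∫_11^47 x·e^(−x/22) dx evaluates to 261.091.
Endpoint term: (f(11) + f(47))/2 = (6.67184 + 5.54992)/2 = 6.11088.
Running total after boundary: 267.201.
k=1: B_{2}/(2)! × [f^{(1)}(47) − f^{(1)}(11)] = 1/12 × (-0.134186 − 0.303265) = -0.0364543.
Partial sum through k=1: 267.165.
k=2: B_{4}/(4)! × [f^{(3)}(47) − f^{(3)}(11)] = −1/720 × (0.000210705 − 0.00313291) = 4.05861e-06.
Partial sum through k=2: 267.165.
k=3: B_{6}/(6)! × [f^{(5)}(47) − f^{(5)}(11)] = 1/30240 × (1.44350e-06 − 1.16513e-05) = -3.37560e-10.
Partial sum through k=3: 267.165.
k=4: B_{8}/(8)! × [f^{(7)}(47) − f^{(7)}(11)] = −1/1209600 × (5.06540e-09 − 3.47720e-08) = 2.45590e-14.

S_4 ≈ 267.165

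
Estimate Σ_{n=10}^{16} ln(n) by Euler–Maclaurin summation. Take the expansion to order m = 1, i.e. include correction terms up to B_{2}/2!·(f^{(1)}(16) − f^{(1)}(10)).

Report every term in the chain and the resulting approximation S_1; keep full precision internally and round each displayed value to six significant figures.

S_1 ≈ 17.8700

The integral term ∫_10^16 ln(x) dx = 15.3356.
Boundary: ½(f(10) + f(16)) = ½(2.30259 + 2.77259) = 2.53759.
Integral + boundary = 17.8732.
k=1: B_{2}/(2)! × [f^{(1)}(16) − f^{(1)}(10)] = 1/12 × (0.0625000 − 0.100000) = -0.00312500.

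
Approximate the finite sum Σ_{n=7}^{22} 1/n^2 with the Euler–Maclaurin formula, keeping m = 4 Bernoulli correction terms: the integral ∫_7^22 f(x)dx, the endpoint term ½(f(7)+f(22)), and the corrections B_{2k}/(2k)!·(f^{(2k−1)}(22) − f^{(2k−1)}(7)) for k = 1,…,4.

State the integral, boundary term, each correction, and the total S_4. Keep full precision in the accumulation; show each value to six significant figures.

S_4 ≈ 0.109108

Integral: ∫_7^22 1/x^2 dx = 0.0974026.
Endpoint term: (f(7) + f(22))/2 = (0.0204082 + 0.00206612)/2 = 0.0112371.
Integral + boundary = 0.108640.
Correction k=1: B_{2}/2! · (f^{(1)}(22) − f^{(1)}(7)) = 1/12 · (-0.000187829 − (-0.00583090)) = 0.000470256.
Partial sum through k=1: 0.109110.
Correction k=2: B_{4}/4! · (f^{(3)}(22) − f^{(3)}(7)) = −1/720 · (-4.65691e-06 − (-0.00142798)) = -1.97683e-06.
Partial sum through k=2: 0.109108.
Correction k=3: B_{6}/6! · (f^{(5)}(22) − f^{(5)}(7)) = 1/30240 · (-2.88651e-07 − (-0.000874271)) = 2.89015e-08.
Partial sum through k=3: 0.109108.
Correction k=4: B_{8}/8! · (f^{(7)}(22) − f^{(7)}(7)) = −1/1209600 · (-3.33977e-08 − (-0.000999167)) = -8.26003e-10.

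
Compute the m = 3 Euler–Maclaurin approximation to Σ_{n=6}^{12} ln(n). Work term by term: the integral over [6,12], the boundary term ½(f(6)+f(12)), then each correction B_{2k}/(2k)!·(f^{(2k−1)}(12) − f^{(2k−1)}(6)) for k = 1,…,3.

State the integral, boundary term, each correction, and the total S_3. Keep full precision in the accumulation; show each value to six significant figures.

Integral: ∫_6^12 ln(x) dx = 13.0683.
Endpoint term: (f(6) + f(12))/2 = (1.79176 + 2.48491)/2 = 2.13833.
Integral + boundary = 15.2067.
Order-1 term: 1/12 · (0.0833333 − 0.166667) = -0.00694444.
After k=1: 15.1997.
Order-2 term: −1/720 · (0.00115741 − 0.00925926) = 1.12526e-05.
After k=2: 15.1997.
Order-3 term: 1/30240 · (9.64506e-05 − 0.00308642) = -9.88746e-08.

S_3 ≈ 15.1997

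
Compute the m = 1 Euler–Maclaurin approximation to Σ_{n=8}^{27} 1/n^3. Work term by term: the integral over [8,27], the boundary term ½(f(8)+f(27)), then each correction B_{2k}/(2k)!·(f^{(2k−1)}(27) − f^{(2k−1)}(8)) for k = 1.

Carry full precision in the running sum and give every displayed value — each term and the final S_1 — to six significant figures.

Integral: ∫_8^27 1/x^3 dx = 0.00712663.
Endpoint term: (f(8) + f(27))/2 = (0.00195312 + 5.08053e-05)/2 = 0.00100197.
So far: 0.00812859.
k=1: B_{2}/(2)! × [f^{(1)}(27) − f^{(1)}(8)] = 1/12 × (-5.64503e-06 − (-0.000732422)) = 6.05647e-05.

S_1 ≈ 0.00818916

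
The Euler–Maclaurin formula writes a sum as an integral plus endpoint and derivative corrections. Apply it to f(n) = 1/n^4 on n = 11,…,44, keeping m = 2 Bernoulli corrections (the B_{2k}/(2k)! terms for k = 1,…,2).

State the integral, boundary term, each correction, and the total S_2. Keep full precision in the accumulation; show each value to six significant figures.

S_2 ≈ 0.000282868

Integral: ∫_11^44 1/x^4 dx = 0.000246525.
Endpoint term: (f(11) + f(44))/2 = (6.83013e-05 + 2.66802e-07)/2 = 3.42841e-05.
Running total after boundary: 0.000280809.
Correction k=1: B_{2}/2! · (f^{(1)}(44) − f^{(1)}(11)) = 1/12 · (-2.42547e-08 − (-2.48369e-05)) = 2.06772e-06.
Running total after k=1: 0.000282877.
Correction k=2: B_{4}/4! · (f^{(3)}(44) − f^{(3)}(11)) = −1/720 · (-3.75848e-10 − (-6.15790e-06)) = -8.55211e-09.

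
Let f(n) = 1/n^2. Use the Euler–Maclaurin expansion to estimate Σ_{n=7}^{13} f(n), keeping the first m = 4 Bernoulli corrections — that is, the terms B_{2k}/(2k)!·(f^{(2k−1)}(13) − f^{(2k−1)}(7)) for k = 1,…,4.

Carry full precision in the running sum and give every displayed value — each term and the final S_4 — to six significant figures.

∫_7^13 1/x^2 dx evaluates to 0.0659341.
Endpoint term: (f(7) + f(13))/2 = (0.0204082 + 0.00591716)/2 = 0.0131627.
Integral + boundary = 0.0790967.
k=1: B_{2}/(2)! × [f^{(1)}(13) − f^{(1)}(7)] = 1/12 × (-0.000910332 − (-0.00583090)) = 0.000410048.
Running total after k=1: 0.0795068.
k=2: B_{4}/(4)! × [f^{(3)}(13) − f^{(3)}(7)] = −1/720 × (-6.46390e-05 − (-0.00142798)) = -1.89352e-06.
Running total after k=2: 0.0795049.
k=3: B_{6}/(6)! × [f^{(5)}(13) − f^{(5)}(7)] = 1/30240 × (-1.14744e-05 − (-0.000874271)) = 2.85316e-08.
Running total after k=3: 0.0795049.
k=4: B_{8}/(8)! × [f^{(7)}(13) − f^{(7)}(7)] = −1/1209600 × (-3.80216e-06 − (-0.000999167)) = -8.22888e-10.

S_4 ≈ 0.0795049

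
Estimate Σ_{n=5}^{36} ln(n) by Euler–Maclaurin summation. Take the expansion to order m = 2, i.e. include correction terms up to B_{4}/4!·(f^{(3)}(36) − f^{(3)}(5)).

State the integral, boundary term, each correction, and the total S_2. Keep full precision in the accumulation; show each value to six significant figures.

Integral: ∫_5^36 ln(x) dx = 89.9595.
Endpoint term: (f(5) + f(36))/2 = (1.60944 + 3.58352)/2 = 2.59648.
Running total after boundary: 92.5560.
k=1: B_{2}/(2)! × [f^{(1)}(36) − f^{(1)}(5)] = 1/12 × (0.0277778 − 0.200000) = -0.0143519.
Partial sum through k=1: 92.5416.
k=2: B_{4}/(4)! × [f^{(3)}(36) − f^{(3)}(5)] = −1/720 × (4.28669e-05 − 0.0160000) = 2.21627e-05.

S_2 ≈ 92.5416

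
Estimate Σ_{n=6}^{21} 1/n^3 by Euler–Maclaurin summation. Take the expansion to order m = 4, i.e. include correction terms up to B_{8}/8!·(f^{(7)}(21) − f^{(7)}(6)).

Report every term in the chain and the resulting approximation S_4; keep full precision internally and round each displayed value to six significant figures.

S_4 ≈ 0.0153138

Integral: ∫_6^21 1/x^3 dx = 0.0127551.
½[f(6) + f(21)] = ½[0.00462963 + 0.000107980] = 0.00236880.
Running total after boundary: 0.0151239.
k=1: B_{2}/(2)! × [f^{(1)}(21) − f^{(1)}(6)] = 1/12 × (-1.54257e-05 − (-0.00231481)) = 0.000191616.
Running total after k=1: 0.0153155.
k=2: B_{4}/(4)! × [f^{(3)}(21) − f^{(3)}(6)] = −1/720 × (-6.99577e-07 − (-0.00128601)) = -1.78515e-06.
Running total after k=2: 0.0153137.
k=3: B_{6}/(6)! × [f^{(5)}(21) − f^{(5)}(6)] = 1/30240 × (-6.66264e-08 − (-0.00150034)) = 4.96123e-08.
Running total after k=3: 0.0153138.
k=4: B_{8}/(8)! × [f^{(7)}(21) − f^{(7)}(6)] = −1/1209600 × (-1.08778e-08 − (-0.00300069)) = -2.48072e-09.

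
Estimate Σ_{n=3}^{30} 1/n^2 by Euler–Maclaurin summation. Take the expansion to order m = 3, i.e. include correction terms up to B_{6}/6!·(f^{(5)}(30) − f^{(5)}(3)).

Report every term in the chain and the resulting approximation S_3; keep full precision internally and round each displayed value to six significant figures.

S_3 ≈ 0.362151

Integral: ∫_3^30 1/x^2 dx = 0.300000.
½[f(3) + f(30)] = ½[0.111111 + 0.00111111] = 0.0561111.
Running total after boundary: 0.356111.
Correction k=1: B_{2}/2! · (f^{(1)}(30) − f^{(1)}(3)) = 1/12 · (-7.40741e-05 − (-0.0740741)) = 0.00616667.
Partial sum through k=1: 0.362278.
Correction k=2: B_{4}/4! · (f^{(3)}(30) − f^{(3)}(3)) = −1/720 · (-9.87654e-07 − (-0.0987654)) = -0.000137173.
Partial sum through k=2: 0.362141.
Correction k=3: B_{6}/6! · (f^{(5)}(30) − f^{(5)}(3)) = 1/30240 · (-3.29218e-08 − (-0.329218)) = 1.08868e-05.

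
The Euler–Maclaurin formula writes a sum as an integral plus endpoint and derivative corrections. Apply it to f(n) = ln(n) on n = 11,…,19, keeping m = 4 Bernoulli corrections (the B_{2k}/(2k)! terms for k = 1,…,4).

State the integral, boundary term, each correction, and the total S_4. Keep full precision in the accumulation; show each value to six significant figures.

S_4 ≈ 24.2355

The integral term ∫_11^19 ln(x) dx = 21.5675.
Endpoint term: (f(11) + f(19))/2 = (2.39790 + 2.94444)/2 = 2.67117.
So far: 24.2387.
Order-1 term: 1/12 · (0.0526316 − 0.0909091) = -0.00318979.
Partial sum through k=1: 24.2355.
Order-2 term: −1/720 · (0.000291588 − 0.00150263) = 1.68200e-06.
Partial sum through k=2: 24.2355.
Order-3 term: 1/30240 · (9.69267e-06 − 0.000149021) = -4.60742e-09.
Partial sum through k=3: 24.2355.
Order-4 term: −1/1209600 · (8.05485e-07 − 3.69474e-05) = 2.98792e-11.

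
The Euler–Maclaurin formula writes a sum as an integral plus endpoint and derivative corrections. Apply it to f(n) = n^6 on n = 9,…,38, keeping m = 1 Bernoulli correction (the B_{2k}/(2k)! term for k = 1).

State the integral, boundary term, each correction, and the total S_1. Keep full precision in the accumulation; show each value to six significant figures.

S_1 ≈ 1.78897e+10

∫_9^38 x^6 dx evaluates to 1.63444e+10.
Boundary: ½(f(9) + f(38)) = ½(531441 + 3.01094e+09) = 1.50573e+09.
Running total after boundary: 1.78501e+10.
Order-1 term: 1/12 · (4.75411e+08 − 354294) = 3.95881e+07.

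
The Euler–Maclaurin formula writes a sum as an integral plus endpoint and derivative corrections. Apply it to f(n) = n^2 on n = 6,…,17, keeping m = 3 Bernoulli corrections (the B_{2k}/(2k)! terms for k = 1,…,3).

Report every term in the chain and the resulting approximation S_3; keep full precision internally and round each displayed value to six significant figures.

S_3 ≈ 1730.00

Integral: ∫_6^17 x^2 dx = 1565.67.
Endpoint term: (f(6) + f(17))/2 = (36.0000 + 289.000)/2 = 162.500.
Integral + boundary = 1728.17.
Order-1 term: 1/12 · (34.0000 − 12.0000) = 1.83333.
Partial sum through k=1: 1730.00.
Order-2 term: −1/720 · (0.00000 − 0.00000) = 0.00000.
Partial sum through k=2: 1730.00.
Order-3 term: 1/30240 · (0.00000 − 0.00000) = 0.00000.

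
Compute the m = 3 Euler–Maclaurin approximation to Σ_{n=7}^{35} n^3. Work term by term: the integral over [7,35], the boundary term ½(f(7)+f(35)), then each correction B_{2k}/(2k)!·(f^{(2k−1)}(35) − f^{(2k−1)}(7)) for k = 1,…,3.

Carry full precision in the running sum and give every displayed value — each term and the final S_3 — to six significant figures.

S_3 ≈ 396459

∫_7^35 x^3 dx evaluates to 374556.
Endpoint term: (f(7) + f(35))/2 = (343.000 + 42875.0)/2 = 21609.0.
Running total after boundary: 396165.
k=1: B_{2}/(2)! × [f^{(1)}(35) − f^{(1)}(7)] = 1/12 × (3675.00 − 147.000) = 294.000.
Running total after k=1: 396459.
k=2: B_{4}/(4)! × [f^{(3)}(35) − f^{(3)}(7)] = −1/720 × (6.00000 − 6.00000) = 0.00000.
Running total after k=2: 396459.
k=3: B_{6}/(6)! × [f^{(5)}(35) − f^{(5)}(7)] = 1/30240 × (0.00000 − 0.00000) = 0.00000.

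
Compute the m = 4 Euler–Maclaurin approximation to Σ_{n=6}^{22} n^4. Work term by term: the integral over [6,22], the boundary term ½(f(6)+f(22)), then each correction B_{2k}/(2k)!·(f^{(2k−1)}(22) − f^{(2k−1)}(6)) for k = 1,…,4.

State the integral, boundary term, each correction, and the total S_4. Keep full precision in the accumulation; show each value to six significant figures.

∫_6^22 x^4 dx evaluates to 1.02917e+06.
½[f(6) + f(22)] = ½[1296.00 + 234256] = 117776.
Running total after boundary: 1.14695e+06.
k=1: B_{2}/(2)! × [f^{(1)}(22) − f^{(1)}(6)] = 1/12 × (42592.0 − 864.000) = 3477.33.
After k=1: 1.15042e+06.
k=2: B_{4}/(4)! × [f^{(3)}(22) − f^{(3)}(6)] = −1/720 × (528.000 − 144.000) = -0.533333.
After k=2: 1.15042e+06.
k=3: B_{6}/(6)! × [f^{(5)}(22) − f^{(5)}(6)] = 1/30240 × (0.00000 − 0.00000) = 0.00000.
After k=3: 1.15042e+06.
k=4: B_{8}/(8)! × [f^{(7)}(22) − f^{(7)}(6)] = −1/1209600 × (0.00000 − 0.00000) = 0.00000.

S_4 ≈ 1.15042e+06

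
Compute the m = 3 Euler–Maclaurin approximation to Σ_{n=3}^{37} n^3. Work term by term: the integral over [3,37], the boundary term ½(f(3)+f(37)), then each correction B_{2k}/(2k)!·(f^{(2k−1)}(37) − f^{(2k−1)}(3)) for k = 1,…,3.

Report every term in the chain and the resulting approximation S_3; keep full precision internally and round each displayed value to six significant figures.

S_3 ≈ 494200

Integral: ∫_3^37 x^3 dx = 468520.
½[f(3) + f(37)] = ½[27.0000 + 50653.0] = 25340.0.
Integral + boundary = 493860.
Order-1 term: 1/12 · (4107.00 − 27.0000) = 340.000.
Partial sum through k=1: 494200.
Order-2 term: −1/720 · (6.00000 − 6.00000) = 0.00000.
Partial sum through k=2: 494200.
Order-3 term: 1/30240 · (0.00000 − 0.00000) = 0.00000.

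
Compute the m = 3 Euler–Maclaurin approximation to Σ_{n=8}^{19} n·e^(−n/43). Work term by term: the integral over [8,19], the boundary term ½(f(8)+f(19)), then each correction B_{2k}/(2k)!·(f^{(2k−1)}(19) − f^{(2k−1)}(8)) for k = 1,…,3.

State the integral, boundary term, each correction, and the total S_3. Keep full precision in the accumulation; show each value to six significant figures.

S_3 ≈ 116.297

∫_8^19 x·e^(−x/43) dx evaluates to 106.896.
Boundary: ½(f(8) + f(19)) = ½(6.64188 + 12.2139) = 9.42791.
Running total after boundary: 116.324.
Correction k=1: B_{2}/2! · (f^{(1)}(19) − f^{(1)}(8)) = 1/12 · (0.358794 − 0.675773) = -0.0264149.
Partial sum through k=1: 116.297.
Correction k=2: B_{4}/4! · (f^{(3)}(19) − f^{(3)}(8)) = −1/720 · (0.000889385 − 0.00126352) = 5.19628e-07.
Partial sum through k=2: 116.297.
Correction k=3: B_{6}/6! · (f^{(5)}(19) − f^{(5)}(8)) = 1/30240 · (8.57070e-07 − 1.16904e-06) = -1.03164e-11.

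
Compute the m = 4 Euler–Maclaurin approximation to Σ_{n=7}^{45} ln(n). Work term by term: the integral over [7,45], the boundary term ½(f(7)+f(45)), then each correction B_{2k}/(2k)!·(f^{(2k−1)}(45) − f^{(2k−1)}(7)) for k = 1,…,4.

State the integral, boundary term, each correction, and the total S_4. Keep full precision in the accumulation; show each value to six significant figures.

S_4 ≈ 122.545

∫_7^45 ln(x) dx evaluates to 119.678.
Endpoint term: (f(7) + f(45))/2 = (1.94591 + 3.80666)/2 = 2.87629.
Running total after boundary: 122.555.
Correction k=1: B_{2}/2! · (f^{(1)}(45) − f^{(1)}(7)) = 1/12 · (0.0222222 − 0.142857) = -0.0100529.
After k=1: 122.545.
Correction k=2: B_{4}/4! · (f^{(3)}(45) − f^{(3)}(7)) = −1/720 · (2.19479e-05 − 0.00583090) = 8.06799e-06.
After k=2: 122.545.
Correction k=3: B_{6}/6! · (f^{(5)}(45) − f^{(5)}(7)) = 1/30240 · (1.30061e-07 − 0.00142798) = -4.72171e-08.
After k=3: 122.545.
Correction k=4: B_{8}/8! · (f^{(7)}(45) − f^{(7)}(7)) = −1/1209600 · (1.92684e-09 − 0.000874271) = 7.22776e-10.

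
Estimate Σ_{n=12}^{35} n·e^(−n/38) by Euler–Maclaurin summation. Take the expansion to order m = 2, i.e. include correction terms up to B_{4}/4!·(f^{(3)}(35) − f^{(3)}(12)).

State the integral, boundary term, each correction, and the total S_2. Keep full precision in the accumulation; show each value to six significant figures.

∫_12^35 x·e^(−x/38) dx evaluates to 281.176.
Boundary: ½(f(12) + f(35)) = ½(8.75056 + 13.9335) = 11.3420.
So far: 292.518.
Order-1 term: 1/12 · (0.0314289 − 0.498935) = -0.0389589.
After k=1: 292.479.
Order-2 term: −1/720 · (0.000573150 − 0.00135551) = 1.08662e-06.

S_2 ≈ 292.479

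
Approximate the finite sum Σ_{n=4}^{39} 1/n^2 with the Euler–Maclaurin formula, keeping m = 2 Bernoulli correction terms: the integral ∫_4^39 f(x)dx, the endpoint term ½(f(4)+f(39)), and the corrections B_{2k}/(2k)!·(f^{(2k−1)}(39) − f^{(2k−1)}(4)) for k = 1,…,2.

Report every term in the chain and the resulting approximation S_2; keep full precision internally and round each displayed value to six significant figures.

S_2 ≈ 0.258507

Integral: ∫_4^39 1/x^2 dx = 0.224359.
Boundary: ½(f(4) + f(39)) = ½(0.0625000 + 0.000657462) = 0.0315787.
Running total after boundary: 0.255938.
k=1: B_{2}/(2)! × [f^{(1)}(39) − f^{(1)}(4)] = 1/12 × (-3.37160e-05 − (-0.0312500)) = 0.00260136.
Partial sum through k=1: 0.258539.
k=2: B_{4}/(4)! × [f^{(3)}(39) − f^{(3)}(4)] = −1/720 × (-2.66004e-07 − (-0.0234375)) = -3.25517e-05.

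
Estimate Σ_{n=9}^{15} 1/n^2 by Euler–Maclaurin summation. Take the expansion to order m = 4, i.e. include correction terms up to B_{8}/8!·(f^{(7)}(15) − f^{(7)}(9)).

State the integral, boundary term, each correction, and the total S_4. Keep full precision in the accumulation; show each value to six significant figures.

∫_9^15 1/x^2 dx evaluates to 0.0444444.
½[f(9) + f(15)] = ½[0.0123457 + 0.00444444] = 0.00839506.
Running total after boundary: 0.0528395.
k=1: B_{2}/(2)! × [f^{(1)}(15) − f^{(1)}(9)] = 1/12 × (-0.000592593 − (-0.00274348)) = 0.000179241.
Partial sum through k=1: 0.0530187.
k=2: B_{4}/(4)! × [f^{(3)}(15) − f^{(3)}(9)] = −1/720 × (-3.16049e-05 − (-0.000406442)) = -5.20607e-07.
Partial sum through k=2: 0.0530182.
k=3: B_{6}/(6)! × [f^{(5)}(15) − f^{(5)}(9)] = 1/30240 × (-4.21399e-06 − (-0.000150534)) = 4.83863e-09.
Partial sum through k=3: 0.0530182.
k=4: B_{8}/(8)! × [f^{(7)}(15) − f^{(7)}(9)] = −1/1209600 × (-1.04882e-06 − (-0.000104073)) = -8.51721e-11.

S_4 ≈ 0.0530182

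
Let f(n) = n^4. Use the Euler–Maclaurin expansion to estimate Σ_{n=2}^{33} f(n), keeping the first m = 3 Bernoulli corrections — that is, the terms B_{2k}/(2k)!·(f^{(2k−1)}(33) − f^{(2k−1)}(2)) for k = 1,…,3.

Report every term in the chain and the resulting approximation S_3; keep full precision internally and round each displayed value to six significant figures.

S_3 ≈ 8.43202e+06

Integral: ∫_2^33 x^4 dx = 7.82707e+06.
½[f(2) + f(33)] = ½[16.0000 + 1.18592e+06] = 592968.
Running total after boundary: 8.42004e+06.
Order-1 term: 1/12 · (143748 − 32.0000) = 11976.3.
Partial sum through k=1: 8.43202e+06.
Order-2 term: −1/720 · (792.000 − 48.0000) = -1.03333.
Partial sum through k=2: 8.43202e+06.
Order-3 term: 1/30240 · (0.00000 − 0.00000) = 0.00000.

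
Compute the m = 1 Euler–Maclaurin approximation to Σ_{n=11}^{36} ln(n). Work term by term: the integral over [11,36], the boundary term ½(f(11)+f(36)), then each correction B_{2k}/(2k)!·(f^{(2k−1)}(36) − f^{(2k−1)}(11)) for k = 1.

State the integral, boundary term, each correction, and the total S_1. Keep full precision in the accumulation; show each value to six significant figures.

S_1 ≈ 80.6153

∫_11^36 ln(x) dx evaluates to 77.6298.
Endpoint term: (f(11) + f(36))/2 = (2.39790 + 3.58352)/2 = 2.99071.
So far: 80.6205.
Correction k=1: B_{2}/2! · (f^{(1)}(36) − f^{(1)}(11)) = 1/12 · (0.0277778 − 0.0909091) = -0.00526094.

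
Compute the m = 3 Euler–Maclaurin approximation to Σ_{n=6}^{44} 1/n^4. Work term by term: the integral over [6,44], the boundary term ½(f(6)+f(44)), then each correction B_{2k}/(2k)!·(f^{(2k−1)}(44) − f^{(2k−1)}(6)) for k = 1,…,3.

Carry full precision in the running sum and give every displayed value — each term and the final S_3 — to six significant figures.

S_3 ≈ 0.00196752

The integral term ∫_6^44 1/x^4 dx = 0.00153930.
½[f(6) + f(44)] = ½[0.000771605 + 2.66802e-07] = 0.000385936.
So far: 0.00192523.
Order-1 term: 1/12 · (-2.42547e-08 − (-0.000514403)) = 4.28649e-05.
After k=1: 0.00196810.
Order-2 term: −1/720 · (-3.75848e-10 − (-0.000428669)) = -5.95374e-07.
After k=2: 0.00196750.
Order-3 term: 1/30240 · (-1.08716e-11 − (-0.000666819)) = 2.20509e-08.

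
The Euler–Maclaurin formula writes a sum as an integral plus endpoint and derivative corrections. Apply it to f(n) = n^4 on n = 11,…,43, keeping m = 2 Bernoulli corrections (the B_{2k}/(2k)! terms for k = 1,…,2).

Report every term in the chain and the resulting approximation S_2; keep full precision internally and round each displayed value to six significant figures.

∫_11^43 x^4 dx evaluates to 2.93695e+07.
Boundary: ½(f(11) + f(43)) = ½(14641.0 + 3.41880e+06) = 1.71672e+06.
Running total after boundary: 3.10862e+07.
Order-1 term: 1/12 · (318028 − 5324.00) = 26058.7.
After k=1: 3.11123e+07.
Order-2 term: −1/720 · (1032.00 − 264.000) = -1.06667.

S_2 ≈ 3.11123e+07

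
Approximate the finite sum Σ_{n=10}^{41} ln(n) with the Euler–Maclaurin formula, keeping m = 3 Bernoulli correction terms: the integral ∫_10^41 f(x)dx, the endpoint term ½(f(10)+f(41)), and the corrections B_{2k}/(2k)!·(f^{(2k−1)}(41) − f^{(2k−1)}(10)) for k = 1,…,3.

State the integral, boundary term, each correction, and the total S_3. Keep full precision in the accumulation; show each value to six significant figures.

S_3 ≈ 101.232

Integral: ∫_10^41 ln(x) dx = 98.2306.
Boundary: ½(f(10) + f(41)) = ½(2.30259 + 3.71357) = 3.00808.
Running total after boundary: 101.239.
Correction k=1: B_{2}/2! · (f^{(1)}(41) − f^{(1)}(10)) = 1/12 · (0.0243902 − 0.100000) = -0.00630081.
Partial sum through k=1: 101.232.
Correction k=2: B_{4}/4! · (f^{(3)}(41) − f^{(3)}(10)) = −1/720 · (2.90187e-05 − 0.00200000) = 2.73747e-06.
Partial sum through k=2: 101.232.
Correction k=3: B_{6}/6! · (f^{(5)}(41) − f^{(5)}(10)) = 1/30240 · (2.07153e-07 − 0.000240000) = -7.92966e-09.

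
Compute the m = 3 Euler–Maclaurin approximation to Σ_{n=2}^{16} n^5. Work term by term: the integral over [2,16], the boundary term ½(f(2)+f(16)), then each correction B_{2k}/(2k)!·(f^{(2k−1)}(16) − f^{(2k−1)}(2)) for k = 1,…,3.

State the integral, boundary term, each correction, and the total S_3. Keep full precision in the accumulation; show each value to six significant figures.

S_3 ≈ 3.34778e+06

∫_2^16 x^5 dx evaluates to 2.79619e+06.
½[f(2) + f(16)] = ½[32.0000 + 1.04858e+06] = 524304.
Running total after boundary: 3.32050e+06.
Order-1 term: 1/12 · (327680 − 80.0000) = 27300.0.
Partial sum through k=1: 3.34780e+06.
Order-2 term: −1/720 · (15360.0 − 240.000) = -21.0000.
Partial sum through k=2: 3.34778e+06.
Order-3 term: 1/30240 · (120.000 − 120.000) = 0.00000.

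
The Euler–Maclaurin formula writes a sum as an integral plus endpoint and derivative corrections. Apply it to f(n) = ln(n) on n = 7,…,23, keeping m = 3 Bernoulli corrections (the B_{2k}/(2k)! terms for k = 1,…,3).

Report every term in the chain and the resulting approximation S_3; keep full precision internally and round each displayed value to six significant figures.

S_3 ≈ 45.0274

∫_7^23 ln(x) dx evaluates to 42.4950.
Endpoint term: (f(7) + f(23))/2 = (1.94591 + 3.13549)/2 = 2.54070.
Integral + boundary = 45.0357.
Order-1 term: 1/12 · (0.0434783 − 0.142857) = -0.00828157.
Partial sum through k=1: 45.0274.
Order-2 term: −1/720 · (0.000164379 − 0.00583090) = 7.87017e-06.
Partial sum through k=2: 45.0274.
Order-3 term: 1/30240 · (3.72883e-06 − 0.00142798) = -4.70981e-08.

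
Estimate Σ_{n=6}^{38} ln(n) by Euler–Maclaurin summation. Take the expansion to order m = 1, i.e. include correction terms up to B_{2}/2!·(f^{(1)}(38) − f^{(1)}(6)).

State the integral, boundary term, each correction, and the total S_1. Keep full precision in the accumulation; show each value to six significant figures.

S_1 ≈ 98.1807

∫_6^38 ln(x) dx evaluates to 95.4777.
Endpoint term: (f(6) + f(38))/2 = (1.79176 + 3.63759)/2 = 2.71467.
So far: 98.1924.
Correction k=1: B_{2}/2! · (f^{(1)}(38) − f^{(1)}(6)) = 1/12 · (0.0263158 − 0.166667) = -0.0116959.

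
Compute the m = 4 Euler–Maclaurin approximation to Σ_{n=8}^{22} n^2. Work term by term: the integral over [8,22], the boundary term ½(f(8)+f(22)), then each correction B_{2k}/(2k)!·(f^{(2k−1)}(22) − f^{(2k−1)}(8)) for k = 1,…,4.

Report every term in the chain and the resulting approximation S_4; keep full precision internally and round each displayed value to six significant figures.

S_4 ≈ 3655.00

The integral term ∫_8^22 x^2 dx = 3378.67.
½[f(8) + f(22)] = ½[64.0000 + 484.000] = 274.000.
Running total after boundary: 3652.67.
Order-1 term: 1/12 · (44.0000 − 16.0000) = 2.33333.
Running total after k=1: 3655.00.
Order-2 term: −1/720 · (0.00000 − 0.00000) = 0.00000.
Running total after k=2: 3655.00.
Order-3 term: 1/30240 · (0.00000 − 0.00000) = 0.00000.
Running total after k=3: 3655.00.
Order-4 term: −1/1209600 · (0.00000 − 0.00000) = 0.00000.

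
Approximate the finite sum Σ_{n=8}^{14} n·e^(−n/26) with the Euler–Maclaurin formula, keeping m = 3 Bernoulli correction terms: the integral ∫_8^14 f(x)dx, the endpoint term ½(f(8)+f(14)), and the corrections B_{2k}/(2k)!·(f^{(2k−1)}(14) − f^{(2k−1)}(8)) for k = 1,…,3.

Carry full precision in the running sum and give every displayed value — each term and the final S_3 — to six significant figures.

The integral term ∫_8^14 x·e^(−x/26) dx = 42.8738.
½[f(8) + f(14)] = ½[5.88113 + 8.17104] = 7.02608.
Running total after boundary: 49.8999.
Order-1 term: 1/12 · (0.269375 − 0.508944) = -0.0199641.
Partial sum through k=1: 49.8799.
Order-2 term: −1/720 · (0.00212525 − 0.00292785) = 1.11473e-06.
Partial sum through k=2: 49.8799.
Order-3 term: 1/30240 · (5.69824e-06 − 7.54856e-06) = -6.11879e-11.

S_3 ≈ 49.8799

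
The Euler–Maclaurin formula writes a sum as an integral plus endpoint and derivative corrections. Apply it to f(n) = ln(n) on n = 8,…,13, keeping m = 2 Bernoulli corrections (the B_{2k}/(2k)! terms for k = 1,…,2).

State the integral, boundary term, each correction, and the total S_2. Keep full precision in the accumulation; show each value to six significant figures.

∫_8^13 ln(x) dx evaluates to 11.7088.
Boundary: ½(f(8) + f(13)) = ½(2.07944 + 2.56495) = 2.32220.
So far: 14.0310.
k=1: B_{2}/(2)! × [f^{(1)}(13) − f^{(1)}(8)] = 1/12 × (0.0769231 − 0.125000) = -0.00400641.
Partial sum through k=1: 14.0270.
k=2: B_{4}/(4)! × [f^{(3)}(13) − f^{(3)}(8)] = −1/720 × (0.000910332 − 0.00390625) = 4.16100e-06.

S_2 ≈ 14.0270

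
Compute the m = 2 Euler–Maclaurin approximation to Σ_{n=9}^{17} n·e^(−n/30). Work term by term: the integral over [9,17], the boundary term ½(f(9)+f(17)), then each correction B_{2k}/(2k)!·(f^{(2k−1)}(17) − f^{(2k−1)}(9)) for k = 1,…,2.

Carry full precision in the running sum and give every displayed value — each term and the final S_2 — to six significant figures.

Integral: ∫_9^17 x·e^(−x/30) dx = 66.7040.
Endpoint term: (f(9) + f(17))/2 = (6.66736 + 9.64603)/2 = 8.15670.
Running total after boundary: 74.8607.
Correction k=1: B_{2}/2! · (f^{(1)}(17) − f^{(1)}(9)) = 1/12 · (0.245879 − 0.518573) = -0.0227245.
After k=1: 74.8380.
Correction k=2: B_{4}/4! · (f^{(3)}(17) − f^{(3)}(9)) = −1/720 · (0.00153412 − 0.00222245) = 9.56023e-07.

S_2 ≈ 74.8380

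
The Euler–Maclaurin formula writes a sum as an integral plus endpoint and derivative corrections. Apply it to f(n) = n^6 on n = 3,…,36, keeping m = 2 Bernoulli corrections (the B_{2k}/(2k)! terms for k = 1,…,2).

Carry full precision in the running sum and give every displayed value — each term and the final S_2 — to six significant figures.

S_2 ≈ 1.23135e+10

Integral: ∫_3^36 x^6 dx = 1.11949e+10.
Boundary: ½(f(3) + f(36)) = ½(729.000 + 2.17678e+09) = 1.08839e+09.
Integral + boundary = 1.22833e+10.
Order-1 term: 1/12 · (3.62797e+08 − 1458.00) = 3.02330e+07.
Running total after k=1: 1.23135e+10.
Order-2 term: −1/720 · (5.59872e+06 − 3240.00) = -7771.50.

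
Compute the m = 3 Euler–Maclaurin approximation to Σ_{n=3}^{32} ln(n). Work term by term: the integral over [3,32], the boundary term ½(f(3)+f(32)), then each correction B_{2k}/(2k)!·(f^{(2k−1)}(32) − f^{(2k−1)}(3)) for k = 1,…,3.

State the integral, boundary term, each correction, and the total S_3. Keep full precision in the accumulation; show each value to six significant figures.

The integral term ∫_3^32 ln(x) dx = 78.6077.
Endpoint term: (f(3) + f(32))/2 = (1.09861 + 3.46574)/2 = 2.28217.
Integral + boundary = 80.8899.
Correction k=1: B_{2}/2! · (f^{(1)}(32) − f^{(1)}(3)) = 1/12 · (0.0312500 − 0.333333) = -0.0251736.
Running total after k=1: 80.8647.
Correction k=2: B_{4}/4! · (f^{(3)}(32) − f^{(3)}(3)) = −1/720 · (6.10352e-05 − 0.0740741) = 0.000102796.
Running total after k=2: 80.8648.
Correction k=3: B_{6}/6! · (f^{(5)}(32) − f^{(5)}(3)) = 1/30240 · (7.15256e-07 − 0.0987654) = -3.26603e-06.

S_3 ≈ 80.8648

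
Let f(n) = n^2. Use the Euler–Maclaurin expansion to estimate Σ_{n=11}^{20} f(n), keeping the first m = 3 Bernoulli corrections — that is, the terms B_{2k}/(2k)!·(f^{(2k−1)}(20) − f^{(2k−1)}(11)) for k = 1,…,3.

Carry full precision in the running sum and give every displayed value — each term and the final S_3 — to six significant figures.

S_3 ≈ 2485.00

The integral term ∫_11^20 x^2 dx = 2223.00.
Boundary: ½(f(11) + f(20)) = ½(121.000 + 400.000) = 260.500.
Running total after boundary: 2483.50.
k=1: B_{2}/(2)! × [f^{(1)}(20) − f^{(1)}(11)] = 1/12 × (40.0000 − 22.0000) = 1.50000.
Running total after k=1: 2485.00.
k=2: B_{4}/(4)! × [f^{(3)}(20) − f^{(3)}(11)] = −1/720 × (0.00000 − 0.00000) = 0.00000.
Running total after k=2: 2485.00.
k=3: B_{6}/(6)! × [f^{(5)}(20) − f^{(5)}(11)] = 1/30240 × (0.00000 − 0.00000) = 0.00000.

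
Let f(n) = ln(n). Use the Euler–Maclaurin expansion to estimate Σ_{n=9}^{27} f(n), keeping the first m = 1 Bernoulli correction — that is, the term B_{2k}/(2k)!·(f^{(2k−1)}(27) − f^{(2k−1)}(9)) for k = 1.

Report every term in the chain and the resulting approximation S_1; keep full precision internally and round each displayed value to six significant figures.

Integral: ∫_9^27 ln(x) dx = 51.2126.
½[f(9) + f(27)] = ½[2.19722 + 3.29584] = 2.74653.
Integral + boundary = 53.9591.
Order-1 term: 1/12 · (0.0370370 − 0.111111) = -0.00617284.

S_1 ≈ 53.9529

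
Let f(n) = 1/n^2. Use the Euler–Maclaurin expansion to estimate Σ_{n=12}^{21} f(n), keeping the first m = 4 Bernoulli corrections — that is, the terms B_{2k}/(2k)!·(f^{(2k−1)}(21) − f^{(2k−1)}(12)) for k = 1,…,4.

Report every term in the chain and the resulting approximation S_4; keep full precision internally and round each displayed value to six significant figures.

∫_12^21 1/x^2 dx evaluates to 0.0357143.
Endpoint term: (f(12) + f(21))/2 = (0.00694444 + 0.00226757)/2 = 0.00460601.
Running total after boundary: 0.0403203.
Correction k=1: B_{2}/2! · (f^{(1)}(21) − f^{(1)}(12)) = 1/12 · (-0.000215959 − (-0.00115741)) = 7.84540e-05.
Partial sum through k=1: 0.0403987.
Correction k=2: B_{4}/4! · (f^{(3)}(21) − f^{(3)}(12)) = −1/720 · (-5.87645e-06 − (-9.64506e-05)) = -1.25797e-07.
Partial sum through k=2: 0.0403986.
Correction k=3: B_{6}/6! · (f^{(5)}(21) − f^{(5)}(12)) = 1/30240 · (-3.99758e-07 − (-2.00939e-05)) = 6.51261e-10.
Partial sum through k=3: 0.0403986.
Correction k=4: B_{8}/8! · (f^{(7)}(21) − f^{(7)}(12)) = −1/1209600 · (-5.07630e-08 − (-7.81429e-06)) = -6.41826e-12.

S_4 ≈ 0.0403986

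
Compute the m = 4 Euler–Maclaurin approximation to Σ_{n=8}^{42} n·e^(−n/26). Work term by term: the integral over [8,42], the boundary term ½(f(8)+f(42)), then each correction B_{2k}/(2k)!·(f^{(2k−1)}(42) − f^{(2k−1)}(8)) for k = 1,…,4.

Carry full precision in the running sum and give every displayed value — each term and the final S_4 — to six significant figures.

S_4 ≈ 305.425

∫_8^42 x·e^(−x/26) dx evaluates to 298.362.
½[f(8) + f(42)] = ½[5.88113 + 8.35020] = 7.11566.
So far: 305.477.
Correction k=1: B_{2}/2! · (f^{(1)}(42) − f^{(1)}(8)) = 1/12 · (-0.122347 − 0.508944) = -0.0526076.
After k=1: 305.425.
Correction k=2: B_{4}/4! · (f^{(3)}(42) − f^{(3)}(8)) = −1/720 · (0.000407221 − 0.00292785) = 3.50087e-06.
After k=2: 305.425.
Correction k=3: B_{6}/6! · (f^{(5)}(42) − f^{(5)}(8)) = 1/30240 · (1.47253e-06 − 7.54856e-06) = -2.00927e-10.
After k=3: 305.425.
Correction k=4: B_{8}/8! · (f^{(7)}(42) − f^{(7)}(8)) = −1/1209600 · (3.46547e-09 − 1.59260e-08) = 1.03014e-14.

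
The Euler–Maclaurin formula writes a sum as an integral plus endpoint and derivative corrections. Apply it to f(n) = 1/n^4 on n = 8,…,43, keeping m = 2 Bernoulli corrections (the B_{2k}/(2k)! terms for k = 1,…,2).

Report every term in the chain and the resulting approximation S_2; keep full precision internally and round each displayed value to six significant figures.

S_2 ≈ 0.000779157

The integral term ∫_8^43 1/x^4 dx = 0.000646849.
½[f(8) + f(43)] = ½[0.000244141 + 2.92500e-07] = 0.000122217.
Running total after boundary: 0.000769066.
Order-1 term: 1/12 · (-2.72093e-08 − (-0.000122070)) = 1.01703e-05.
After k=1: 0.000779236.
Order-2 term: −1/720 · (-4.41471e-10 − (-5.72205e-05)) = -7.94722e-08.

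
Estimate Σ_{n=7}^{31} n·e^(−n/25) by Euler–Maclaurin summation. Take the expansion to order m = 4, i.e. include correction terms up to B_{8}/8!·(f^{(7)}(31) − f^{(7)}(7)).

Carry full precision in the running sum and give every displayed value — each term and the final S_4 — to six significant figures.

S_4 ≈ 206.569

∫_7^31 x·e^(−x/25) dx evaluates to 199.489.
Endpoint term: (f(7) + f(31))/2 = (5.29049 + 8.97091)/2 = 7.13070.
Integral + boundary = 206.620.
k=1: B_{2}/(2)! × [f^{(1)}(31) − f^{(1)}(7)] = 1/12 × (-0.0694522 − 0.544164) = -0.0511347.
Running total after k=1: 206.569.
k=2: B_{4}/(4)! × [f^{(3)}(31) − f^{(3)}(7)] = −1/720 × (0.000814906 − 0.00328917) = 3.43648e-06.
Running total after k=2: 206.569.
k=3: B_{6}/(6)! × [f^{(5)}(31) − f^{(5)}(7)] = 1/30240 × (2.78550e-06 − 9.13229e-06) = -2.09881e-10.
Running total after k=3: 206.569.
k=4: B_{8}/(8)! × [f^{(7)}(31) − f^{(7)}(7)] = −1/1209600 × (6.82743e-09 − 2.08030e-08) = 1.15539e-14.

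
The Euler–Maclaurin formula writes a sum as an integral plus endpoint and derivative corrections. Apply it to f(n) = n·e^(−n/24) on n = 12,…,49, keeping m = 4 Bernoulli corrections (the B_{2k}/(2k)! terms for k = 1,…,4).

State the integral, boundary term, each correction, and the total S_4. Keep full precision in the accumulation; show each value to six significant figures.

∫_12^49 x·e^(−x/24) dx evaluates to 296.612.
Boundary: ½(f(12) + f(49)) = ½(7.27837 + 6.36080) = 6.81958.
So far: 303.431.
Correction k=1: B_{2}/2! · (f^{(1)}(49) − f^{(1)}(12)) = 1/12 · (-0.135221 − 0.303265) = -0.0365405.
Partial sum through k=1: 303.395.
Correction k=2: B_{4}/4! · (f^{(3)}(49) − f^{(3)}(12)) = −1/720 · (0.000215978 − 0.00263251) = 3.35630e-06.
Partial sum through k=2: 303.395.
Correction k=3: B_{6}/6! · (f^{(5)}(49) − f^{(5)}(12)) = 1/30240 · (1.15749e-06 − 8.22660e-06) = -2.33767e-10.
Partial sum through k=3: 303.395.
Correction k=4: B_{8}/8! · (f^{(7)}(49) − f^{(7)}(12)) = −1/1209600 · (3.36809e-09 − 2.06300e-08) = 1.42707e-14.

S_4 ≈ 303.395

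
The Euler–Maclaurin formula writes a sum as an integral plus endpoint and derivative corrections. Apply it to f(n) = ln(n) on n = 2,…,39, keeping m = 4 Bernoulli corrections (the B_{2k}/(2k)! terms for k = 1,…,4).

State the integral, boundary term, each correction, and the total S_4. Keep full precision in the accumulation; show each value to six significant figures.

S_4 ≈ 106.632

Integral: ∫_2^39 ln(x) dx = 104.493.
½[f(2) + f(39)] = ½[0.693147 + 3.66356] = 2.17835.
Integral + boundary = 106.671.
k=1: B_{2}/(2)! × [f^{(1)}(39) − f^{(1)}(2)] = 1/12 × (0.0256410 − 0.500000) = -0.0395299.
After k=1: 106.631.
k=2: B_{4}/(4)! × [f^{(3)}(39) − f^{(3)}(2)] = −1/720 × (3.37160e-05 − 0.250000) = 0.000347175.
After k=2: 106.632.
k=3: B_{6}/(6)! × [f^{(5)}(39) − f^{(5)}(2)] = 1/30240 × (2.66004e-07 − 0.750000) = -2.48016e-05.
After k=3: 106.632.
k=4: B_{8}/(8)! × [f^{(7)}(39) − f^{(7)}(2)] = −1/1209600 × (5.24663e-09 − 5.62500) = 4.65030e-06.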